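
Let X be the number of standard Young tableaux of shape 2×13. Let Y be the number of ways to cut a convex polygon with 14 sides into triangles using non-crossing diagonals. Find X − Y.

534888

By the hook-length formula (or a Dyck-path bijection), SYT of shape 2×13 number C_13. So X = C_13 = 742900.
Triangulations of a convex m-gon are counted by C_{m−2}; with m = 14 this is C_12. So Y = C_12 = 208012.
X − Y = 742900 − 208012 = 534888.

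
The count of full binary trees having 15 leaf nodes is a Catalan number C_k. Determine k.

A full binary tree with L leaves has L−1 internal nodes and is counted by C_{L−1}; L = 15 gives C_14.

14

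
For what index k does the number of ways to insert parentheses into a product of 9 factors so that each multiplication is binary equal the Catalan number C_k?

Bracketing 9 factors into binary products is counted by C_{9−1} = C_8.

8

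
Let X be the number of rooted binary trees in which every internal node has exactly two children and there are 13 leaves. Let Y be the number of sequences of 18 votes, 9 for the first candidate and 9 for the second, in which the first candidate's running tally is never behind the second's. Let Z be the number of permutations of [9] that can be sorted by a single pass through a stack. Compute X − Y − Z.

Full binary trees with 13 leaves have 13−1 = 12 internal nodes, so there are C_12 of them. So X = C_12 = 208012.
Reading a vote for the leader as '(' and for the other as ')' turns such a sequence into a balanced string of 9 pairs, so the count is C_9. So Y = C_9 = 4862.
Stack-sortable permutations are exactly the 231-avoiding ones, counted by C_n; here n = 9. So Z = C_9 = 4862.
X − Y − Z = 208012 − 4862 − 4862 = 198288.

198288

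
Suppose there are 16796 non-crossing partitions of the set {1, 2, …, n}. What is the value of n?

10

Non-crossing partitions of [n] are counted by C_n. Since C_10 = 16796, the index is 10.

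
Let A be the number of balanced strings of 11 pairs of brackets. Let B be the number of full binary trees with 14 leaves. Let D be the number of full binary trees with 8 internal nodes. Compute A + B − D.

With 11 pairs the number of balanced bracket strings is the Catalan number C_11. So A = C_11 = 58786.
Full binary trees with 14 leaves have 14−1 = 13 internal nodes, so there are C_13 of them. So B = C_13 = 742900.
Full binary trees with n internal nodes are counted by C_n; here n = 8. So D = C_8 = 1430.
A + B − D = 58786 + 742900 − 1430 = 800256.

800256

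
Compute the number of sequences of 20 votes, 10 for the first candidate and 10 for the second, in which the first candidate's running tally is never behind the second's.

16796

Reading a vote for the leader as '(' and for the other as ')' turns such a sequence into a balanced string of 10 pairs, so the count is C_10.
C_10 = C(20,10)/11 = 184756/11 = 16796.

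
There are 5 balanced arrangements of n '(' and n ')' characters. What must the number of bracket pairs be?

3

Balanced strings of n bracket-pairs are counted by C_n; 5 = C_3.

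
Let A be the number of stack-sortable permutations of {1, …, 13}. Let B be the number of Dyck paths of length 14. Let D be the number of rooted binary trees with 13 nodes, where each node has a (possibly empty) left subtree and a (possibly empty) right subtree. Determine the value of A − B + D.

By Knuth's characterisation, the stack-sortable permutations of length 13 are the 231-avoiders, numbering C_13. So A = C_13 = 742900.
Paths of 7 up- and 7 down-steps that never dip below the axis are Dyck paths; their count is C_7. So B = C_7 = 429.
Rooted binary trees with 13 nodes (each child slot possibly empty) number C_13. So D = C_13 = 742900.
A − B + D = 742900 − 429 + 742900 = 1485371.

1485371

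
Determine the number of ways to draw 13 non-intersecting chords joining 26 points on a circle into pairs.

742900

Non-crossing perfect matchings of 2n points on a circle are counted by C_n; with 26 points, n = 13.
C_13 = 742900.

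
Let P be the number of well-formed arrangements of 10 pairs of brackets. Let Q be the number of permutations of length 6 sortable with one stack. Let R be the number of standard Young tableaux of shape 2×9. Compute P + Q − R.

With 10 pairs the number of balanced bracket strings is the Catalan number C_10. So P = C_10 = 16796.
By Knuth's characterisation, the stack-sortable permutations of length 6 are the 231-avoiders, numbering C_6. So Q = C_6 = 132.
By the hook-length formula (or a Dyck-path bijection), SYT of shape 2×9 number C_9. So R = C_9 = 4862.
P + Q − R = 16796 + 132 − 4862 = 12066.

12066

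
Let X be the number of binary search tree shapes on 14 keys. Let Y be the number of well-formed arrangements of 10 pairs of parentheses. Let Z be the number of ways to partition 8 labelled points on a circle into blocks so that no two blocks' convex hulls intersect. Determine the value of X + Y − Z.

There are C_n binary search tree shapes on n keys; with n = 14 that is C_14. So X = C_14 = 2674440.
A balanced arrangement of 10 bracket pairs is a Dyck word of semilength 10, so the count is C_10. So Y = C_10 = 16796.
The non-crossing partitions of [8] form a lattice of size C_8. So Z = C_8 = 1430.
X + Y − Z = 2674440 + 16796 − 1430 = 2689806.

2689806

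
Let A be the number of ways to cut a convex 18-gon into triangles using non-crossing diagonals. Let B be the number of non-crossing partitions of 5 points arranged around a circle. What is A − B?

A convex 18-gon is triangulated into 16 triangles, and the number of such triangulations is the Catalan number C_{18−2} = C_16. So A = C_16 = 35357670.
Non-crossing partitions of an n-element set are counted by C_n; here n = 5. So B = C_5 = 42.
A − B = 35357670 − 42 = 35357628.

35357628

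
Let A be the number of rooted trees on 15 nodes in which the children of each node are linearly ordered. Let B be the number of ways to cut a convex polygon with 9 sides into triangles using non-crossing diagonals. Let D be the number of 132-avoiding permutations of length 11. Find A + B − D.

A rooted plane tree on 15 nodes has 14 edges, and such trees are counted by C_14. So A = C_14 = 2674440.
The number of triangulations of a 9-gon is the Catalan number C_7 (index = sides − 2). So B = C_7 = 429.
Permutations of [n] avoiding any single length-3 pattern are counted by C_n; here n = 11. So D = C_11 = 58786.
A + B − D = 2674440 + 429 − 58786 = 2616083.

2616083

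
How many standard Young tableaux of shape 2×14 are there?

Standard Young tableaux of shape 2×n are counted by C_n; here n = 14.
C_14 = C_13 · 2(2·13+1)/(13+2) = 742900 · 54/15 = 2674440.

2674440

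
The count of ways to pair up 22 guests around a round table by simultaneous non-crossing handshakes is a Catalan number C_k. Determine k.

11

With 22 = 2·11 people, non-crossing handshake pairings are non-crossing perfect matchings on a circle, counted by C_11.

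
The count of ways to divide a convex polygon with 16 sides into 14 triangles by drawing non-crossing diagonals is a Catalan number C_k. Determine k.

14

The number of triangulations of a 16-gon is the Catalan number C_14 (index = sides − 2).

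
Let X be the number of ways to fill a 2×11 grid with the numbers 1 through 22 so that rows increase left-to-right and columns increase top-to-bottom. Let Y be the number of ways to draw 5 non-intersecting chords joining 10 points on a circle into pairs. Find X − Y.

58744

By the hook-length formula (or a Dyck-path bijection), SYT of shape 2×11 number C_11. So X = C_11 = 58786.
Pairing 10 circle points by 5 non-crossing chords gives C_5 matchings. So Y = C_5 = 42.
X − Y = 58786 − 42 = 58744.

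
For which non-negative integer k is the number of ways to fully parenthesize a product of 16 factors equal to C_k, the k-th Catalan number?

15

Ways to associate a product of 16 factors correspond to binary trees on 16 leaves, so the count is C_15.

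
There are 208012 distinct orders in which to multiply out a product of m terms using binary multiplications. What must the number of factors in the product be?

Parenthesizations of m factors are counted by C_{m−1}. Since C_12 = 208012, the index is 12.
So the index is 12, and the number of factors is 12 + 1 = 13.

13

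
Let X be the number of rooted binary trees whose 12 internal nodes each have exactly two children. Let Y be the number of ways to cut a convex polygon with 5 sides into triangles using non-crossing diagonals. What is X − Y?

Full binary trees with n internal nodes are counted by C_n; here n = 12. So X = C_12 = 208012.
The number of triangulations of a 5-gon is the Catalan number C_3 (index = sides − 2). So Y = C_3 = 5.
X − Y = 208012 − 5 = 208007.

208007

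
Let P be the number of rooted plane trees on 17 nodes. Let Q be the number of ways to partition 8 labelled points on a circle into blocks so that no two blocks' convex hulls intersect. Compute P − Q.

A rooted plane tree on 17 nodes has 16 edges, and such trees are counted by C_16. So P = C_16 = 35357670.
Non-crossing partitions of an n-element set are counted by C_n; here n = 8. So Q = C_8 = 1430.
P − Q = 35357670 − 1430 = 35356240.

35356240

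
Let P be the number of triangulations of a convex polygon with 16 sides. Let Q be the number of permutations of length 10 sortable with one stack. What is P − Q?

A convex 16-gon is triangulated into 14 triangles, and the number of such triangulations is the Catalan number C_{16−2} = C_14. So P = C_14 = 2674440.
By Knuth's characterisation, the stack-sortable permutations of length 10 are the 231-avoiders, numbering C_10. So Q = C_10 = 16796.
P − Q = 2674440 − 16796 = 2657644.

2657644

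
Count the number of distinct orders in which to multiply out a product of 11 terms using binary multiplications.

Parenthesizations of m factors correspond to full binary trees with m leaves, counted by C_{m−1}; m = 11 gives C_10.
C_10 = C(20,10)/11 = 184756/11 = 16796.

16796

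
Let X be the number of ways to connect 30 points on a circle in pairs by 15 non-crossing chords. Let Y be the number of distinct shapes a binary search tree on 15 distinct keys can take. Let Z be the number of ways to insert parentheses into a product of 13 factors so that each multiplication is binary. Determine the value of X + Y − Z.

Non-crossing perfect matchings of 2n points on a circle are counted by C_n; with 30 points, n = 15. So X = C_15 = 9694845.
There are C_n binary search tree shapes on n keys; with n = 15 that is C_15. So Y = C_15 = 9694845.
Ways to associate a product of 13 factors correspond to binary trees on 13 leaves, so the count is C_12. So Z = C_12 = 208012.
X + Y − Z = 9694845 + 9694845 − 208012 = 19181678.

19181678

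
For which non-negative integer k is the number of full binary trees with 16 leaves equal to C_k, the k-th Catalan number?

15

A full binary tree with L leaves has L−1 internal nodes and is counted by C_{L−1}; L = 16 gives C_15.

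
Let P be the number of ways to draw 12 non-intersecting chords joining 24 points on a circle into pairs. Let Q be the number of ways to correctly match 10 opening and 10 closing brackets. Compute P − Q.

Pairing 24 circle points by 12 non-crossing chords gives C_12 matchings. So P = C_12 = 208012.
A balanced arrangement of 10 bracket pairs is a Dyck word of semilength 10, so the count is C_10. So Q = C_10 = 16796.
P − Q = 208012 − 16796 = 191216.

191216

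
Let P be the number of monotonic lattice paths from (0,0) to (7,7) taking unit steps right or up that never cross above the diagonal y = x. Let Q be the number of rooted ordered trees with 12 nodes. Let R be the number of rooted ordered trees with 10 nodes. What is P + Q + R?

64077

Monotone paths in an n×n grid that stay weakly below the diagonal are counted by C_n; here n = 7. So P = C_7 = 429.
Rooted ordered (plane) trees on m nodes have m−1 edges and are counted by C_{m−1}; m = 12 gives C_11. So Q = C_11 = 58786.
A rooted plane tree on 10 nodes has 9 edges, and such trees are counted by C_9. So R = C_9 = 4862.
P + Q + R = 429 + 58786 + 4862 = 64077.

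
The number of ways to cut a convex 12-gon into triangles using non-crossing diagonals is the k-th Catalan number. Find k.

10

Triangulations of a convex m-gon are counted by C_{m−2}; with m = 12 this is C_10.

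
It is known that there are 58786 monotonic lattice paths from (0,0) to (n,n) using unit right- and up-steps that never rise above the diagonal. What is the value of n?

11

Such diagonal-avoiding paths in an n×n grid are counted by C_n; 58786 = C_11.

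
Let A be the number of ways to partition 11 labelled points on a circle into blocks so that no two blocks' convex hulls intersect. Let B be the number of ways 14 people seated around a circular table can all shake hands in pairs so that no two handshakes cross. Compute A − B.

58357

The non-crossing partitions of [11] form a lattice of size C_11. So A = C_11 = 58786.
With 14 = 2·7 people, non-crossing handshake pairings are non-crossing perfect matchings on a circle, counted by C_7. So B = C_7 = 429.
A − B = 58786 − 429 = 58357.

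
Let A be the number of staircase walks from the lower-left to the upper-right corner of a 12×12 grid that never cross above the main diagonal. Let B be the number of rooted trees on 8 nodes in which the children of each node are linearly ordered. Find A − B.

Sub-diagonal monotone paths from (0,0) to (12,12) biject with Dyck paths of semilength 12, giving C_12. So A = C_12 = 208012.
Rooted ordered (plane) trees on m nodes have m−1 edges and are counted by C_{m−1}; m = 8 gives C_7. So B = C_7 = 429.
A − B = 208012 − 429 = 207583.

207583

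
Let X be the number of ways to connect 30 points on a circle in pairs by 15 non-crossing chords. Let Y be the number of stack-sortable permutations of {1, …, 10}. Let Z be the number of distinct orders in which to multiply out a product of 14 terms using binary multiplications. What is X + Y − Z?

Pairing 30 circle points by 15 non-crossing chords gives C_15 matchings. So X = C_15 = 9694845.
Stack-sortable permutations are exactly the 231-avoiding ones, counted by C_n; here n = 10. So Y = C_10 = 16796.
Parenthesizations of m factors correspond to full binary trees with m leaves, counted by C_{m−1}; m = 14 gives C_13. So Z = C_13 = 742900.
X + Y − Z = 9694845 + 16796 − 742900 = 8968741.

8968741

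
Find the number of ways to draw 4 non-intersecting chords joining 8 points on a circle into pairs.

14

Pairing 8 circle points by 4 non-crossing chords gives C_4 matchings.
C_4 = 14.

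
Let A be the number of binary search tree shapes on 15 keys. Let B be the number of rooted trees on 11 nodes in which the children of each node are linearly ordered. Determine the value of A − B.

9678049

Rooted binary trees with 15 nodes (each child slot possibly empty) number C_15. So A = C_15 = 9694845.
A rooted plane tree on 11 nodes has 10 edges, and such trees are counted by C_10. So B = C_10 = 16796.
A − B = 9694845 − 16796 = 9678049.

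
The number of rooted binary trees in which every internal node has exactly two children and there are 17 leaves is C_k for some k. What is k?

A full binary tree with L leaves has L−1 internal nodes and is counted by C_{L−1}; L = 17 gives C_16.

16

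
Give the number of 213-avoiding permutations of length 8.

Permutations of [n] avoiding any single length-3 pattern are counted by C_n; here n = 8.
C_8 = C(16,8)/9 = 12870/9 = 1430.

1430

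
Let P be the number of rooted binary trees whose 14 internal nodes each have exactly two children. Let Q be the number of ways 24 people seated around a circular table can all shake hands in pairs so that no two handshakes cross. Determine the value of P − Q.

Full binary trees with n internal nodes are counted by C_n; here n = 14. So P = C_14 = 2674440.
With 24 = 2·12 people, non-crossing handshake pairings are non-crossing perfect matchings on a circle, counted by C_12. So Q = C_12 = 208012.
P − Q = 2674440 − 208012 = 2466428.

2466428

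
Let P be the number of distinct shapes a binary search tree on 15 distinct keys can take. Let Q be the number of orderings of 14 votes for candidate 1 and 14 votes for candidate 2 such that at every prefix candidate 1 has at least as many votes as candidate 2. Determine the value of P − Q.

Rooted binary trees with 15 nodes (each child slot possibly empty) number C_15. So P = C_15 = 9694845.
Reading a vote for the leader as '(' and for the other as ')' turns such a sequence into a balanced string of 14 pairs, so the count is C_14. So Q = C_14 = 2674440.
P − Q = 9694845 − 2674440 = 7020405.

7020405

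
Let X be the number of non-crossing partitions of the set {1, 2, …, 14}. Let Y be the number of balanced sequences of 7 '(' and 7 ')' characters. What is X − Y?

The non-crossing partitions of [14] form a lattice of size C_14. So X = C_14 = 2674440.
Balanced strings of n pairs of brackets are counted by C_n; here n = 7. So Y = C_7 = 429.
X − Y = 2674440 − 429 = 2674011.

2674011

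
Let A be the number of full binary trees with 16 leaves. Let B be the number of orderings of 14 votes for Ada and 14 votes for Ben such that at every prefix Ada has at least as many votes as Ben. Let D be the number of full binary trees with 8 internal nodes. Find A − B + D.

A full binary tree with L leaves has L−1 internal nodes and is counted by C_{L−1}; L = 16 gives C_15. So A = C_15 = 9694845.
Ballot sequences with n votes each where one side never trails are Dyck words, counted by C_n; here n = 14. So B = C_14 = 2674440.
Full binary trees with n internal nodes are counted by C_n; here n = 8. So D = C_8 = 1430.
A − B + D = 9694845 − 2674440 + 1430 = 7021835.

7021835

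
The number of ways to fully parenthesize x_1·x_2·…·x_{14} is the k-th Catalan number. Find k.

13

Bracketing 14 factors into binary products is counted by C_{14−1} = C_13.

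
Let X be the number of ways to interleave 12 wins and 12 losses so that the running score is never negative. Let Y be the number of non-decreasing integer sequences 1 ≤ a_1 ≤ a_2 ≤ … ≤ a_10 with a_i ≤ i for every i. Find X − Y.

Ballot sequences with n votes each where one side never trails are Dyck words, counted by C_n; here n = 12. So X = C_12 = 208012.
Weakly increasing sequences with a_i ≤ i biject with Dyck paths of semilength 10, so there are C_10. So Y = C_10 = 16796.
X − Y = 208012 − 16796 = 191216.

191216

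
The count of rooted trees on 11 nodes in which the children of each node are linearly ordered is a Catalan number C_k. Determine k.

Rooted ordered (plane) trees on m nodes have m−1 edges and are counted by C_{m−1}; m = 11 gives C_10.

10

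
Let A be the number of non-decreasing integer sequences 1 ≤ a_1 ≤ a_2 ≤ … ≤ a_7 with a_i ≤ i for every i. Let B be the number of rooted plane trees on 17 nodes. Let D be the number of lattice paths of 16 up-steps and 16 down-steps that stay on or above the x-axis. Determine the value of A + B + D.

70715769

Weakly increasing sequences with a_i ≤ i biject with Dyck paths of semilength 7, so there are C_7. So A = C_7 = 429.
A rooted plane tree on 17 nodes has 16 edges, and such trees are counted by C_16. So B = C_16 = 35357670.
Paths of 16 up- and 16 down-steps that never dip below the axis are Dyck paths; their count is C_16. So D = C_16 = 35357670.
A + B + D = 429 + 35357670 + 35357670 = 70715769.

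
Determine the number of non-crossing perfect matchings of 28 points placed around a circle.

2674440

Non-crossing perfect matchings of 2n points on a circle are counted by C_n; with 28 points, n = 14.
C_14 = C_13 · 2(2·13+1)/(13+2) = 742900 · 54/15 = 2674440.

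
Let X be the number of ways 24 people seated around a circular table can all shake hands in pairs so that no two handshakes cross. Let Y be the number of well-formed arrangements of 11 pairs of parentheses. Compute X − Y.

Non-crossing handshake pairings of 2n people are counted by C_n; 24 people gives n = 12. So X = C_12 = 208012.
With 11 pairs the number of balanced bracket strings is the Catalan number C_11. So Y = C_11 = 58786.
X − Y = 208012 − 58786 = 149226.

149226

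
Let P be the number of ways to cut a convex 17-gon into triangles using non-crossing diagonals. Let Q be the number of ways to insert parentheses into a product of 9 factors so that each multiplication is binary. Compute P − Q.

9693415

A convex 17-gon is triangulated into 15 triangles, and the number of such triangulations is the Catalan number C_{17−2} = C_15. So P = C_15 = 9694845.
Bracketing 9 factors into binary products is counted by C_{9−1} = C_8. So Q = C_8 = 1430.
P − Q = 9694845 − 1430 = 9693415.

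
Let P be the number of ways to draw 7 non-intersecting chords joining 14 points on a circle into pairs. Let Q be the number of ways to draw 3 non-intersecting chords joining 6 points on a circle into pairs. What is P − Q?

424

Non-crossing perfect matchings of 2n points on a circle are counted by C_n; with 14 points, n = 7. So P = C_7 = 429.
Non-crossing perfect matchings of 2n points on a circle are counted by C_n; with 6 points, n = 3. So Q = C_3 = 5.
P − Q = 429 − 5 = 424.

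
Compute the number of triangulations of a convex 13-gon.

A convex 13-gon is triangulated into 11 triangles, and the number of such triangulations is the Catalan number C_{13−2} = C_11.
C_11 = C_10 · 2(2·10+1)/(10+2) = 16796 · 42/12 = 58786.

58786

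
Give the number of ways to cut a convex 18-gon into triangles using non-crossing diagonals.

35357670

A convex 18-gon is triangulated into 16 triangles, and the number of such triangulations is the Catalan number C_{18−2} = C_16.
C_16 = 35357670.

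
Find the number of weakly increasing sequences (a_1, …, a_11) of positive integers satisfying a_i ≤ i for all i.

58786

Weakly increasing sequences with a_i ≤ i biject with Dyck paths of semilength 11, so there are C_11.
C_11 = 58786.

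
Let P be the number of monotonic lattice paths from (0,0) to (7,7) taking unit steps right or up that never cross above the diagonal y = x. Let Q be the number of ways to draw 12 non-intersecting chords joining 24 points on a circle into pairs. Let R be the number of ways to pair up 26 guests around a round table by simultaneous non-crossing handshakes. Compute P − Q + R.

Sub-diagonal monotone paths from (0,0) to (7,7) biject with Dyck paths of semilength 7, giving C_7. So P = C_7 = 429.
Pairing 24 circle points by 12 non-crossing chords gives C_12 matchings. So Q = C_12 = 208012.
Non-crossing handshake pairings of 2n people are counted by C_n; 26 people gives n = 13. So R = C_13 = 742900.
P − Q + R = 429 − 208012 + 742900 = 535317.

535317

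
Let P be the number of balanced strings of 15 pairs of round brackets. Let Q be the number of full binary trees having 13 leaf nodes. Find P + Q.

A balanced arrangement of 15 bracket pairs is a Dyck word of semilength 15, so the count is C_15. So P = C_15 = 9694845.
Full binary trees with 13 leaves have 13−1 = 12 internal nodes, so there are C_12 of them. So Q = C_12 = 208012.
P + Q = 9694845 + 208012 = 9902857.

9902857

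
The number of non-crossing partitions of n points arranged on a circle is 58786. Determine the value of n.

Non-crossing partitions of [n] are counted by C_n, and C_11 = 58786.

11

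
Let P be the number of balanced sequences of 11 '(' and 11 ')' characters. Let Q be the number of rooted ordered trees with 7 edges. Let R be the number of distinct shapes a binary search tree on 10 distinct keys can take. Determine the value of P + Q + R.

A balanced arrangement of 11 bracket pairs is a Dyck word of semilength 11, so the count is C_11. So P = C_11 = 58786.
A rooted plane tree with 7 edges has 8 nodes, and the count is C_7. So Q = C_7 = 429.
Rooted binary trees with 10 nodes (each child slot possibly empty) number C_10. So R = C_10 = 16796.
P + Q + R = 58786 + 429 + 16796 = 76011.

76011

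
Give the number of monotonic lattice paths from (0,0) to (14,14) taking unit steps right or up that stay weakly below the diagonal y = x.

2674440

Monotone paths in an n×n grid that stay weakly below the diagonal are counted by C_n; here n = 14.
C_14 = C_13 · 2(2·13+1)/(13+2) = 742900 · 54/15 = 2674440.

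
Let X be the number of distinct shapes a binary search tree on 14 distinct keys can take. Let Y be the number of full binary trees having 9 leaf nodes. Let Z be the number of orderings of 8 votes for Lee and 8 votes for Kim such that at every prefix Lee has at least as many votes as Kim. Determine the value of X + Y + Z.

There are C_n binary search tree shapes on n keys; with n = 14 that is C_14. So X = C_14 = 2674440.
Full binary trees with 9 leaves have 9−1 = 8 internal nodes, so there are C_8 of them. So Y = C_8 = 1430.
Ballot sequences with n votes each where one side never trails are Dyck words, counted by C_n; here n = 8. So Z = C_8 = 1430.
X + Y + Z = 2674440 + 1430 + 1430 = 2677300.

2677300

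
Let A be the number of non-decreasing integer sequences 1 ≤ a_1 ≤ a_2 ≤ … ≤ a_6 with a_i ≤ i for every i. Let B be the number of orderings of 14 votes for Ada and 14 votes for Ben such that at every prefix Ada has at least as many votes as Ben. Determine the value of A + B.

2674572

Such sub-staircase sequences of length n are counted by C_n; here n = 6. So A = C_6 = 132.
Ballot sequences with n votes each where one side never trails are Dyck words, counted by C_n; here n = 14. So B = C_14 = 2674440.
A + B = 132 + 2674440 = 2674572.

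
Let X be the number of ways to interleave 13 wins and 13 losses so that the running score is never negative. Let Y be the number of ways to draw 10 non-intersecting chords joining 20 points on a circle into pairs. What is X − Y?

Ballot sequences with n votes each where one side never trails are Dyck words, counted by C_n; here n = 13. So X = C_13 = 742900.
Non-crossing perfect matchings of 2n points on a circle are counted by C_n; with 20 points, n = 10. So Y = C_10 = 16796.
X − Y = 742900 − 16796 = 726104.

726104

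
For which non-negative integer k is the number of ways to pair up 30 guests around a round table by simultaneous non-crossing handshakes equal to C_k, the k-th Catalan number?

15

With 30 = 2·15 people, non-crossing handshake pairings are non-crossing perfect matchings on a circle, counted by C_15.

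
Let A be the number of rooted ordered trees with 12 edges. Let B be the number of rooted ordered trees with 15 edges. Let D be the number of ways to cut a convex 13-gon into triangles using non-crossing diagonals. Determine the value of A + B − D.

9844071

A rooted plane tree with 12 edges has 13 nodes, and the count is C_12. So A = C_12 = 208012.
A rooted plane tree with 15 edges has 16 nodes, and the count is C_15. So B = C_15 = 9694845.
Triangulations of a convex m-gon are counted by C_{m−2}; with m = 13 this is C_11. So D = C_11 = 58786.
A + B − D = 208012 + 9694845 − 58786 = 9844071.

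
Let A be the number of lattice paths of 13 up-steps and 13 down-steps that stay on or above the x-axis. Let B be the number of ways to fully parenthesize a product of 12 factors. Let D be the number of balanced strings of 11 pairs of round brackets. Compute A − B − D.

625328

A Dyck path with 13 up-steps and 13 down-steps has semilength 13, so there are C_13 of them. So A = C_13 = 742900.
Parenthesizations of m factors correspond to full binary trees with m leaves, counted by C_{m−1}; m = 12 gives C_11. So B = C_11 = 58786.
With 11 pairs the number of balanced bracket strings is the Catalan number C_11. So D = C_11 = 58786.
A − B − D = 742900 − 58786 − 58786 = 625328.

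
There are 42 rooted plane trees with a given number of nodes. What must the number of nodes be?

6

Rooted ordered trees on m nodes are counted by C_{m−1}; 42 = C_5.
So the index is 5, and the number of nodes is 5 + 1 = 6.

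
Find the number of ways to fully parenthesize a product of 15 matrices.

2674440

Parenthesizations of m factors correspond to full binary trees with m leaves, counted by C_{m−1}; m = 15 gives C_14.
C_14 = C(28,14)/15 = 40116600/15 = 2674440.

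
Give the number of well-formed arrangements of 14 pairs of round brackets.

With 14 pairs the number of balanced bracket strings is the Catalan number C_14.
C_14 = 2674440.

2674440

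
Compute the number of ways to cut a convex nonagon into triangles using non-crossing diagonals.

A convex 9-gon is triangulated into 7 triangles, and the number of such triangulations is the Catalan number C_{9−2} = C_7.
C_7 = 429.

429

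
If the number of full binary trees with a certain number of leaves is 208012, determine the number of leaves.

Full binary trees with L leaves are counted by C_{L−1}. Since C_12 = 208012, the index is 12.
So the index is 12, and the number of leaves is 12 + 1 = 13.

13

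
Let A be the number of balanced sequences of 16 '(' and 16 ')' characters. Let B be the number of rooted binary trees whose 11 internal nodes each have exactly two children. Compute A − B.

35298884

A balanced arrangement of 16 bracket pairs is a Dyck word of semilength 16, so the count is C_16. So A = C_16 = 35357670.
The number of full binary trees on 11 internal nodes is the Catalan number C_11. So B = C_11 = 58786.
A − B = 35357670 − 58786 = 35298884.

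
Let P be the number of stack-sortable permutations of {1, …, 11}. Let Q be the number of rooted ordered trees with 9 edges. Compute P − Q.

Stack-sortable permutations are exactly the 231-avoiding ones, counted by C_n; here n = 11. So P = C_11 = 58786.
Rooted ordered trees with n edges are counted by C_n; here n = 9. So Q = C_9 = 4862.
P − Q = 58786 − 4862 = 53924.

53924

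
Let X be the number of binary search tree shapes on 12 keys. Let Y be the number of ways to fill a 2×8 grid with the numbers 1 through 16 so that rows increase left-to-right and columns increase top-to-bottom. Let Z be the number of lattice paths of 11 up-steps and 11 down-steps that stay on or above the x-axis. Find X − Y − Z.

Binary trees (left/right distinguished) on n nodes are counted by C_n; here n = 12. So X = C_12 = 208012.
By the hook-length formula (or a Dyck-path bijection), SYT of shape 2×8 number C_8. So Y = C_8 = 1430.
A Dyck path with 11 up-steps and 11 down-steps has semilength 11, so there are C_11 of them. So Z = C_11 = 58786.
X − Y − Z = 208012 − 1430 − 58786 = 147796.

147796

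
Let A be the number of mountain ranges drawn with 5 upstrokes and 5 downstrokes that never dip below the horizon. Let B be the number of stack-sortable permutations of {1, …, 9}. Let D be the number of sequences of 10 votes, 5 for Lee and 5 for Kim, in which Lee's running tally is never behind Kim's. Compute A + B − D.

Paths of 5 up- and 5 down-steps that never dip below the axis are Dyck paths; their count is C_5. So A = C_5 = 42.
Stack-sortable permutations are exactly the 231-avoiding ones, counted by C_n; here n = 9. So B = C_9 = 4862.
Ballot sequences with n votes each where one side never trails are Dyck words, counted by C_n; here n = 5. So D = C_5 = 42.
A + B − D = 42 + 4862 − 42 = 4862.

4862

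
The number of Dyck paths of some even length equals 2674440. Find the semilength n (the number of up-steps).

14

Dyck paths of semilength n are counted by C_n; 2674440 = C_14.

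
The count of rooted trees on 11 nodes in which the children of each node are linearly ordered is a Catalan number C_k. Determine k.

10

A rooted plane tree on 11 nodes has 10 edges, and such trees are counted by C_10.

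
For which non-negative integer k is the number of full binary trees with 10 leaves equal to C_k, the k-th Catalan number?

Full binary trees with 10 leaves have 10−1 = 9 internal nodes, so there are C_9 of them.

9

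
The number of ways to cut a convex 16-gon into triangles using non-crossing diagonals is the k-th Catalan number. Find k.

A convex 16-gon is triangulated into 14 triangles, and the number of such triangulations is the Catalan number C_{16−2} = C_14.

14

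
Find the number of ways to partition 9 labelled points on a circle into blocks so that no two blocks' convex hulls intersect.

4862

Non-crossing partitions of an n-element set are counted by C_n; here n = 9.
C_9 = 4862.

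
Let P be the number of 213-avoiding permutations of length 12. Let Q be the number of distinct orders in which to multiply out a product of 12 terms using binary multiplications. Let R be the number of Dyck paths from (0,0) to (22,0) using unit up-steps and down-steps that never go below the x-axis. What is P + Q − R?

Permutations of [n] avoiding any single length-3 pattern are counted by C_n; here n = 12. So P = C_12 = 208012.
Bracketing 12 factors into binary products is counted by C_{12−1} = C_11. So Q = C_11 = 58786.
Dyck paths of semilength n (length 2n) are counted by C_n; here n = 11. So R = C_11 = 58786.
P + Q − R = 208012 + 58786 − 58786 = 208012.

208012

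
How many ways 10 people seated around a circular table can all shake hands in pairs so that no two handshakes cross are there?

Non-crossing handshake pairings of 2n people are counted by C_n; 10 people gives n = 5.
C_5 = C(10,5)/6 = 252/6 = 42.

42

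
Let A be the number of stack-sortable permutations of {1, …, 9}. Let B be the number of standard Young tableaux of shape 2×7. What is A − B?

By Knuth's characterisation, the stack-sortable permutations of length 9 are the 231-avoiders, numbering C_9. So A = C_9 = 4862.
Standard Young tableaux of shape 2×n are counted by C_n; here n = 7. So B = C_7 = 429.
A − B = 4862 − 429 = 4433.

4433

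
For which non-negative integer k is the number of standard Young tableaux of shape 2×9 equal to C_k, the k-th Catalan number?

9

By the hook-length formula (or a Dyck-path bijection), SYT of shape 2×9 number C_9.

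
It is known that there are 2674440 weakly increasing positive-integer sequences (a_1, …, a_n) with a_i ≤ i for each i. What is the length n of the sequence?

Such sub-staircase sequences of length n are counted by C_n; 2674440 = C_14.

14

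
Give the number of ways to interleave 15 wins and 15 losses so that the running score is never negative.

Ballot sequences with n votes each where one side never trails are Dyck words, counted by C_n; here n = 15.
C_15 = C_14 · 2(2·14+1)/(14+2) = 2674440 · 58/16 = 9694845.

9694845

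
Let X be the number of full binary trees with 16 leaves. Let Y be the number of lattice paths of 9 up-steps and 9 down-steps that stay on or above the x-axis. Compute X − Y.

9689983

Full binary trees with 16 leaves have 16−1 = 15 internal nodes, so there are C_15 of them. So X = C_15 = 9694845.
A Dyck path with 9 up-steps and 9 down-steps has semilength 9, so there are C_9 of them. So Y = C_9 = 4862.
X − Y = 9694845 − 4862 = 9689983.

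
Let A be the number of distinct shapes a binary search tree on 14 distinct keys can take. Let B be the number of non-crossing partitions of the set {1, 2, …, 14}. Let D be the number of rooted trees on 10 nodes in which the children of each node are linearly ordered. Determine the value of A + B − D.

There are C_n binary search tree shapes on n keys; with n = 14 that is C_14. So A = C_14 = 2674440.
Non-crossing partitions of an n-element set are counted by C_n; here n = 14. So B = C_14 = 2674440.
A rooted plane tree on 10 nodes has 9 edges, and such trees are counted by C_9. So D = C_9 = 4862.
A + B − D = 2674440 + 2674440 − 4862 = 5344018.

5344018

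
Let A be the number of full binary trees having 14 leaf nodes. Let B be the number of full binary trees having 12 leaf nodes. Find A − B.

A full binary tree with L leaves has L−1 internal nodes and is counted by C_{L−1}; L = 14 gives C_13. So A = C_13 = 742900.
A full binary tree with L leaves has L−1 internal nodes and is counted by C_{L−1}; L = 12 gives C_11. So B = C_11 = 58786.
A − B = 742900 − 58786 = 684114.

684114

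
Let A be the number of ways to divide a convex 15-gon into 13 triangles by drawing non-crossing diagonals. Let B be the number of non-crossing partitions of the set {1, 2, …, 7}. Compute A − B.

The number of triangulations of a 15-gon is the Catalan number C_13 (index = sides − 2). So A = C_13 = 742900.
Non-crossing partitions of an n-element set are counted by C_n; here n = 7. So B = C_7 = 429.
A − B = 742900 − 429 = 742471.

742471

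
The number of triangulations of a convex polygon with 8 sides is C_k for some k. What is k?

6

A convex 8-gon is triangulated into 6 triangles, and the number of such triangulations is the Catalan number C_{8−2} = C_6.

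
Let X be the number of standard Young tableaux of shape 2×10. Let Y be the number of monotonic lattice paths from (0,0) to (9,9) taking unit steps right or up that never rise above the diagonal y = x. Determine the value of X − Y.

11934

By the hook-length formula (or a Dyck-path bijection), SYT of shape 2×10 number C_10. So X = C_10 = 16796.
Monotone paths in an n×n grid that stay weakly below the diagonal are counted by C_n; here n = 9. So Y = C_9 = 4862.
X − Y = 16796 − 4862 = 11934.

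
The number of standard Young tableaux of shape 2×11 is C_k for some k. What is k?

11

Standard Young tableaux of shape 2×n are counted by C_n; here n = 11.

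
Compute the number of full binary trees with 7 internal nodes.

The number of full binary trees on 7 internal nodes is the Catalan number C_7.
C_7 = C_6 · 2(2·6+1)/(6+2) = 132 · 26/8 = 429.

429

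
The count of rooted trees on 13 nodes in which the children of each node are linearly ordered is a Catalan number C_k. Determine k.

12

A rooted plane tree on 13 nodes has 12 edges, and such trees are counted by C_12.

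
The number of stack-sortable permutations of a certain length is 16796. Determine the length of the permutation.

Stack-sortable permutations of [n] are counted by C_n. The Catalan number equal to 16796 is C_10.

10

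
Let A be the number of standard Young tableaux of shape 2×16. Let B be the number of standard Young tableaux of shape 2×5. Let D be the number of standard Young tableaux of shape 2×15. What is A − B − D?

Standard Young tableaux of shape 2×n are counted by C_n; here n = 16. So A = C_16 = 35357670.
Standard Young tableaux of shape 2×n are counted by C_n; here n = 5. So B = C_5 = 42.
By the hook-length formula (or a Dyck-path bijection), SYT of shape 2×15 number C_15. So D = C_15 = 9694845.
A − B − D = 35357670 − 42 − 9694845 = 25662783.

25662783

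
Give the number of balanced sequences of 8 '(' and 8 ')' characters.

1430

With 8 pairs the number of balanced bracket strings is the Catalan number C_8.
C_8 = C(16,8)/9 = 12870/9 = 1430.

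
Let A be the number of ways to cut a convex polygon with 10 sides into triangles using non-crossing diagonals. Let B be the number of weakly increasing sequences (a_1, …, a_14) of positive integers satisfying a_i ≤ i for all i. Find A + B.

2675870

The number of triangulations of a 10-gon is the Catalan number C_8 (index = sides − 2). So A = C_8 = 1430.
Weakly increasing sequences with a_i ≤ i biject with Dyck paths of semilength 14, so there are C_14. So B = C_14 = 2674440.
A + B = 1430 + 2674440 = 2675870.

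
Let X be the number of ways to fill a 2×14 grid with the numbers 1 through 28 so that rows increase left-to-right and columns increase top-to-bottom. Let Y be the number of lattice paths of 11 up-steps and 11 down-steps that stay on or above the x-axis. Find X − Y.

2615654

Standard Young tableaux of shape 2×n are counted by C_n; here n = 14. So X = C_14 = 2674440.
Dyck paths of semilength n (length 2n) are counted by C_n; here n = 11. So Y = C_11 = 58786.
X − Y = 2674440 − 58786 = 2615654.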